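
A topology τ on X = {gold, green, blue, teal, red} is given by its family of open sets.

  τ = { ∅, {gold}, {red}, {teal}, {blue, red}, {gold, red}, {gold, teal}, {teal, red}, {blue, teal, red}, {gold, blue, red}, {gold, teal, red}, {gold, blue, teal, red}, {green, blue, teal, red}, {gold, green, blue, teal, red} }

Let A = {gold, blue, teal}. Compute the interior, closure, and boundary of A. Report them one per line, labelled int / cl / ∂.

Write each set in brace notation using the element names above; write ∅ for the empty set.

int(A) = {gold, teal}
cl(A)  = {gold, green, blue, teal}
∂A     = {green, blue}

U open, U⊆A: ∅, {gold}, {teal}, {gold, teal}. int(A) = ⋃ = {gold, teal}
X∖A={green, red}, int(X∖A)={red}, hence cl(A)={gold, green, blue, teal}
∂A: remove int from cl → {green, blue}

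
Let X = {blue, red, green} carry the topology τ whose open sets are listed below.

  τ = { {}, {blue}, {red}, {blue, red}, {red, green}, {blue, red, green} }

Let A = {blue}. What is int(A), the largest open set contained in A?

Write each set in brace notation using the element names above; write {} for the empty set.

{blue}

interior: largest open inside A is {blue} (from {}, {blue})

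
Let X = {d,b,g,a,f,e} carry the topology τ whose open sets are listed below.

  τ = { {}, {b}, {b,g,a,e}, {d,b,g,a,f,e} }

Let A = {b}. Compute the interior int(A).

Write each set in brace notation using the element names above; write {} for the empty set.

U open, U⊆A: {}, {b}. int(A) = ⋃ = {b}

{b}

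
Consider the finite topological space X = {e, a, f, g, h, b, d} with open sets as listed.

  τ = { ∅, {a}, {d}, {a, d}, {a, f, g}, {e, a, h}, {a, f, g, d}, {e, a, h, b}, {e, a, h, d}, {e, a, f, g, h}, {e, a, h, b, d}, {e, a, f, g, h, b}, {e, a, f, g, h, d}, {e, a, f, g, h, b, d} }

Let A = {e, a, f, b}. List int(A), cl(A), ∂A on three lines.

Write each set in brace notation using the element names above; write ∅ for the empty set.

int(A) = {a}
cl(A)  = {e, a, f, g, h, b}
∂A     = {e, f, g, h, b}

U open, U⊆A: ∅, {a}. int(A) = ⋃ = {a}
X∖A={g, h, d}, int(X∖A)={d}, hence cl(A)={e, a, f, g, h, b}
∂A: remove int from cl → {e, f, g, h, b}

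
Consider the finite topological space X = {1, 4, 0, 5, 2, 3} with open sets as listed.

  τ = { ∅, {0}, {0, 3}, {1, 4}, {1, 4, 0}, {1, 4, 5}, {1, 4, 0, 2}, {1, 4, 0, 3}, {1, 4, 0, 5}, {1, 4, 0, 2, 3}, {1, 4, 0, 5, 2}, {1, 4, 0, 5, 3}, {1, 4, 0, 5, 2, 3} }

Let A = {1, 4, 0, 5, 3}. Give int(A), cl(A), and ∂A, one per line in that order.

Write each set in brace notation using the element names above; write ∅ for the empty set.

U open, U⊆A: ∅, {0}, {0, 3}, {1, 4}, {1, 4, 5}, {1, 4, 0}, {1, 4, 0, 5}, {1, 4, 0, 3}, {1, 4, 0, 5, 3}. int(A) = ⋃ = {1, 4, 0, 5, 3}
X∖A={2}, int(X∖A)=∅, hence cl(A)={1, 4, 0, 5, 2, 3}
∂A: remove int from cl → {2}

int(A) = {1, 4, 0, 5, 3}
cl(A)  = {1, 4, 0, 5, 2, 3}
∂A     = {2}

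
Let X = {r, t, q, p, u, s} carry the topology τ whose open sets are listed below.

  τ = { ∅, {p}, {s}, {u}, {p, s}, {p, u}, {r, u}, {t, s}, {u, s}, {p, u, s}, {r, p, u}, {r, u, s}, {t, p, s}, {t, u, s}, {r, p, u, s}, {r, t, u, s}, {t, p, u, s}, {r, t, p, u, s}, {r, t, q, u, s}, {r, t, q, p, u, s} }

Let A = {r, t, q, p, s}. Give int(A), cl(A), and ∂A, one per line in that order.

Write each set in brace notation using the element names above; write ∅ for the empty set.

int(A) = {t, p, s}
cl(A)  = {r, t, q, p, s}
∂A     = {r, q}

U open, U⊆A: ∅, {p}, {s}, {p, s}, {t, s}, {t, p, s}. int(A) = ⋃ = {t, p, s}
X∖A={u}, int(X∖A)={u}, hence cl(A)={r, t, q, p, s}
∂A: remove int from cl → {r, q}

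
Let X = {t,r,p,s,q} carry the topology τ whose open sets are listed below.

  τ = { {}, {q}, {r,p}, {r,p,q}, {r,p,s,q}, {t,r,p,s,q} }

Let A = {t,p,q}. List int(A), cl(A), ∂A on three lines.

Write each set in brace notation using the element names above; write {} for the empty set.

int(A) = {q}
cl(A)  = {t,r,p,s,q}
∂A     = {t,r,p,s}

U open, U⊆A: {}, {q}. int(A) = ⋃ = {q}
X∖A={r,s}, int(X∖A)={}, hence cl(A)={t,r,p,s,q}
∂A: remove int from cl → {t,r,p,s}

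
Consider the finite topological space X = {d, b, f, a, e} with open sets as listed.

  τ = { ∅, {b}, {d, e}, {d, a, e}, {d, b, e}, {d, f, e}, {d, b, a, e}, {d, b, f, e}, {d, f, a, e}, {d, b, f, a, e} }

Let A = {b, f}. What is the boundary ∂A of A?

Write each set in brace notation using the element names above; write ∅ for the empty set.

{f}

open subsets of A: ∅, {b}; so int(A) = {b}
closure: X∖int(X∖A) = X∖{d, a, e} = {b, f}
∂A = {b, f} minus {b} = {f}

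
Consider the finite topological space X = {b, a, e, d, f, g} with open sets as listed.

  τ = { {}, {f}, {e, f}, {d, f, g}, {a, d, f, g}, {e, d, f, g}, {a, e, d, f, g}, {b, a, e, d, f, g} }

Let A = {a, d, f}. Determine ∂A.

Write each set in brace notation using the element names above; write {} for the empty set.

open subsets of A: {}, {f}; so int(A) = {f}
closure: X∖int(X∖A) = X∖{} = {b, a, e, d, f, g}
∂A = {b, a, e, d, f, g} minus {f} = {b, a, e, d, g}

{b, a, e, d, g}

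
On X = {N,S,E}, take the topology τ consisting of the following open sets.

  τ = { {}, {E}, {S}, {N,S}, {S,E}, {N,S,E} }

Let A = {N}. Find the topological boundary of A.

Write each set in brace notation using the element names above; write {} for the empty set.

{N}

interior: largest open inside A is {} (from {})
cl via duality: int({S,E}) = {S,E}, so X∖{S,E} = {N}
cl∖int = {N}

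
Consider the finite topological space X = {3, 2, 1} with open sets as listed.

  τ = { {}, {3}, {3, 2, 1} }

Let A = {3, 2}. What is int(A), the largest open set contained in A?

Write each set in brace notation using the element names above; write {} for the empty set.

opens ⊆ A: {}, {3}; union → int = {3}

{3}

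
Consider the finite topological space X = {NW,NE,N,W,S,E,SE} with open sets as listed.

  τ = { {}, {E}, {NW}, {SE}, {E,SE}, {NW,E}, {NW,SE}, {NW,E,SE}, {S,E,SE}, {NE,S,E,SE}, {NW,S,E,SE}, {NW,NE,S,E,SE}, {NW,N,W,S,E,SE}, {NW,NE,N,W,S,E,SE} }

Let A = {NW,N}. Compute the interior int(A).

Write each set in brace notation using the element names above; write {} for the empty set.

U open, U⊆A: {}, {NW}. int(A) = ⋃ = {NW}

{NW}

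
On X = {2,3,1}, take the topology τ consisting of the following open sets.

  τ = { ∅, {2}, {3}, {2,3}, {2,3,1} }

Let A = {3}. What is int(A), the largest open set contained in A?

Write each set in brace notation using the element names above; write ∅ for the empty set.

open subsets of A: ∅, {3}; so int(A) = {3}

{3}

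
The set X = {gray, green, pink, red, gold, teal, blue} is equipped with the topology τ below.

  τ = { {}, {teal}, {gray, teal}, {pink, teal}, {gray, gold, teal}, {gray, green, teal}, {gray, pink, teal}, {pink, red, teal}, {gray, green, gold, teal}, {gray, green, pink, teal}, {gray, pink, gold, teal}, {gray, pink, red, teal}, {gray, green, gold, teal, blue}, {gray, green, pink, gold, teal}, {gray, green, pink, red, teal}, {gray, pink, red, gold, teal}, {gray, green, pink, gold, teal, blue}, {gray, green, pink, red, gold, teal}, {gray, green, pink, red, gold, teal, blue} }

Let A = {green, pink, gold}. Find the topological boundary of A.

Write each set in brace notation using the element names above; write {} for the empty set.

{green, pink, red, gold, blue}

open subsets of A: {}; so int(A) = {}
closure: X∖int(X∖A) = X∖{gray, teal} = {green, pink, red, gold, blue}
∂A = {green, pink, red, gold, blue} minus {} = {green, pink, red, gold, blue}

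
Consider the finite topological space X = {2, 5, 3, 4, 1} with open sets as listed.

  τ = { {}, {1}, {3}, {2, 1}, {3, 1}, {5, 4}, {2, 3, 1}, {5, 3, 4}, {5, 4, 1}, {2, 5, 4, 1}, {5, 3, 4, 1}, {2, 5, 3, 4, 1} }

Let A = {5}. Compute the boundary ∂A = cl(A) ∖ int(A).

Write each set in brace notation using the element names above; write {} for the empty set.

{5, 4}

U open, U⊆A: {}. int(A) = ⋃ = {}
X∖A={2, 3, 4, 1}, int(X∖A)={2, 3, 1}, hence cl(A)={5, 4}
∂A: remove int from cl → {5, 4}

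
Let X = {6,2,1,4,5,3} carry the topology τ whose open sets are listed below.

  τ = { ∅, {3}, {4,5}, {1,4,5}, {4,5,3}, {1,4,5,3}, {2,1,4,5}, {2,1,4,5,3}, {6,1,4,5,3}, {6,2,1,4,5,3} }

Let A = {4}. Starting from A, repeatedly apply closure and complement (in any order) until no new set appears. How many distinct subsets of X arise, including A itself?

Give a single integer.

cl via duality: int({6,2,1,5,3}) = {3}, so X∖{3} = {6,2,1,4,5}
Write k for closure, c for complement:
  1. A     = {4}
  2. kA    = {6,2,1,4,5}
  3. cA    = {6,2,1,5,3}
  4. ckA   = {3}
  5. kcA   = {6,2,1,4,5,3}
  6. kckA  = {6,3}
  7. ckcA  = ∅
  8. ckckA = {2,1,4,5}
applying k or c yields no new set

8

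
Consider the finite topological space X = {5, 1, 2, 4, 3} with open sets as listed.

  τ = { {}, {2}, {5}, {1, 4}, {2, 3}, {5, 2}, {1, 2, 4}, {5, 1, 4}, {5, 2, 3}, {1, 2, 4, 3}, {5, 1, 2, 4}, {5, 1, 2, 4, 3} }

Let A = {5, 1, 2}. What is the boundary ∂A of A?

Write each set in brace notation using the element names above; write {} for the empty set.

{1, 4, 3}

open subsets of A: {}, {2}, {5}, {5, 2}; so int(A) = {5, 2}
closure: X∖int(X∖A) = X∖{} = {5, 1, 2, 4, 3}
∂A = {5, 1, 2, 4, 3} minus {5, 2} = {1, 4, 3}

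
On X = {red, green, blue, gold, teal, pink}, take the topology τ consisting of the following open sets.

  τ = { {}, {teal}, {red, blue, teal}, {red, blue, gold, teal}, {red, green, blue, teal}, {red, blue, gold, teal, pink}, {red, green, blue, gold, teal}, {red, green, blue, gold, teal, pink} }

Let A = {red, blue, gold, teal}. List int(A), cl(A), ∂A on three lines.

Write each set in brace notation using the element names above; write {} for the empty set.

int(A) = {red, blue, gold, teal}
cl(A)  = {red, green, blue, gold, teal, pink}
∂A     = {green, pink}

opens ⊆ A: {}, {teal}, {red, blue, teal}, {red, blue, gold, teal}; union → int = {red, blue, gold, teal}
complement {green, pink}; its interior {}; cl(A) = X∖{} = {red, green, blue, gold, teal, pink}
boundary = {red, green, blue, gold, teal, pink} ∖ {red, blue, gold, teal} = {green, pink}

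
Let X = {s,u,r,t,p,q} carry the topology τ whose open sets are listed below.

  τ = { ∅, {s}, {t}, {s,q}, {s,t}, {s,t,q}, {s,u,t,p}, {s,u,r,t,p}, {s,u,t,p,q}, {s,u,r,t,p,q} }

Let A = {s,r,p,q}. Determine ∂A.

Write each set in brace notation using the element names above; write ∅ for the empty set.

interior: largest open inside A is {s,q} (from ∅, {s}, {s,q})
cl via duality: int({u,t}) = {t}, so X∖{t} = {s,u,r,p,q}
cl∖int = {u,r,p}

{u,r,p}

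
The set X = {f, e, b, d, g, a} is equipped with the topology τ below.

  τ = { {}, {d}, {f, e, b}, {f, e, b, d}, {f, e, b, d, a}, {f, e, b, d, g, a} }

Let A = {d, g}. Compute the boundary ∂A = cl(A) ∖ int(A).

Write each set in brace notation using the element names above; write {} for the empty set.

opens ⊆ A: {}, {d}; union → int = {d}
complement {f, e, b, a}; its interior {f, e, b}; cl(A) = X∖{f, e, b} = {d, g, a}
boundary = {d, g, a} ∖ {d} = {g, a}

{g, a}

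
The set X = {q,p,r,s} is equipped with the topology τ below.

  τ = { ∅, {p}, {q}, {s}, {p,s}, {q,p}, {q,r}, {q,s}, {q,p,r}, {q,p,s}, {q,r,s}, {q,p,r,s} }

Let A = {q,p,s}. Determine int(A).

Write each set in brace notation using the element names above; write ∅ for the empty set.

{q,p,s}

U open, U⊆A: ∅, {q}, {s}, {p}, {q,s}, {p,s}, {q,p}, {q,p,s}. int(A) = ⋃ = {q,p,s}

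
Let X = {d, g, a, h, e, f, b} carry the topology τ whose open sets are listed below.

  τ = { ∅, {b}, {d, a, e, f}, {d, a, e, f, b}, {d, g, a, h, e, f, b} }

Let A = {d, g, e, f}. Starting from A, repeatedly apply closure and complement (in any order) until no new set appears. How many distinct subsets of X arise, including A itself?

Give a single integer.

8

complement {a, h, b}; its interior {b}; cl(A) = X∖{b} = {d, g, a, h, e, f}
With k = closure, c = complement:
  1. A     = {d, g, e, f}
  2. kA    = {d, g, a, h, e, f}
  3. cA    = {a, h, b}
  4. ckA   = {b}
  5. kcA   = {d, g, a, h, e, f, b}
  6. kckA  = {g, h, b}
  7. ckcA  = ∅
  8. ckckA = {d, a, e, f}
k, c of each give nothing new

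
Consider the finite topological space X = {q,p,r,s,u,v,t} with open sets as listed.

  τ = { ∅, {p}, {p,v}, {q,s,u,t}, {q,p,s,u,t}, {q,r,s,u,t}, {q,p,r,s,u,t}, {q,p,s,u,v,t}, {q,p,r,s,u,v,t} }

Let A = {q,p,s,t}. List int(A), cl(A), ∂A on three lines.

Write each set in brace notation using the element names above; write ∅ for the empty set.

int(A) = {p}
cl(A)  = {q,p,r,s,u,v,t}
∂A     = {q,r,s,u,v,t}

opens ⊆ A: ∅, {p}; union → int = {p}
complement {r,u,v}; its interior ∅; cl(A) = X∖∅ = {q,p,r,s,u,v,t}
boundary = {q,p,r,s,u,v,t} ∖ {p} = {q,r,s,u,v,t}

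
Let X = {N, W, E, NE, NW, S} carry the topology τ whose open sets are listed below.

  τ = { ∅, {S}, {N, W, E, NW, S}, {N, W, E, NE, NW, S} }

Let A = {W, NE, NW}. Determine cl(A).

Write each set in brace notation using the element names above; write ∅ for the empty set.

closure: X∖int(X∖A) = X∖{S} = {N, W, E, NE, NW}

{N, W, E, NE, NW}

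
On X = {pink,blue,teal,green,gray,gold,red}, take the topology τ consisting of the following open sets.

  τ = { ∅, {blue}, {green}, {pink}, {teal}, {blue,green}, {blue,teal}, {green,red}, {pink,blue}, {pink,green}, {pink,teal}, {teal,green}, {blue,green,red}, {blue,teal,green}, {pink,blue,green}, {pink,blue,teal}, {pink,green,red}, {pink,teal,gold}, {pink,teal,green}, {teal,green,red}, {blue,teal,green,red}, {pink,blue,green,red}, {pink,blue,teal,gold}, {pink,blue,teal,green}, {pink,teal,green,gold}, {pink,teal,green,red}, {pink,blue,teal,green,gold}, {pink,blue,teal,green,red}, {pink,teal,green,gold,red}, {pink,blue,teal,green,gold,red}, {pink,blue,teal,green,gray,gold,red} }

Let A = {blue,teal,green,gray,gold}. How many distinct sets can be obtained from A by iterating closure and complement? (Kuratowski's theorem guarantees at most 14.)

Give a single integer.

8

cl via duality: int({pink,red}) = {pink}, so X∖{pink} = {blue,teal,green,gray,gold,red}
Write k for closure, c for complement:
  1. A     = {blue,teal,green,gray,gold}
  2. kA    = {blue,teal,green,gray,gold,red}
  3. cA    = {pink,red}
  4. ckA   = {pink}
  5. kcA   = {pink,gray,gold,red}
  6. kckA  = {pink,gray,gold}
  7. ckcA  = {blue,teal,green}
  8. ckckA = {blue,teal,green,red}
applying k or c yields no new set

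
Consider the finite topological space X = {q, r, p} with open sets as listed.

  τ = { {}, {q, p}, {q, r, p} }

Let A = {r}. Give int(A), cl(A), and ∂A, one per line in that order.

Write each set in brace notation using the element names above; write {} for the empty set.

interior: largest open inside A is {} (from {})
cl via duality: int({q, p}) = {q, p}, so X∖{q, p} = {r}
cl∖int = {r}

int(A) = {}
cl(A)  = {r}
∂A     = {r}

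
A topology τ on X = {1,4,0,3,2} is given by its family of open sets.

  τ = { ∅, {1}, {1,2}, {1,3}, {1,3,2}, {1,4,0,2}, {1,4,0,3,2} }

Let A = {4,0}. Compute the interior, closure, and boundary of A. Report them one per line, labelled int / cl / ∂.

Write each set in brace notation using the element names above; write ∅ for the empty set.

opens ⊆ A: ∅; union → int = ∅
complement {1,3,2}; its interior {1,3,2}; cl(A) = X∖{1,3,2} = {4,0}
boundary = {4,0} ∖ ∅ = {4,0}

int(A) = ∅
cl(A)  = {4,0}
∂A     = {4,0}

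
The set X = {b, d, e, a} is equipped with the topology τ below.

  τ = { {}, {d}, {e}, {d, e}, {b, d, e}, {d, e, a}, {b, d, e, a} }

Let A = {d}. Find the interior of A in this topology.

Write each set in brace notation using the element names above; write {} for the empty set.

{d}

interior: largest open inside A is {d} (from {}, {d})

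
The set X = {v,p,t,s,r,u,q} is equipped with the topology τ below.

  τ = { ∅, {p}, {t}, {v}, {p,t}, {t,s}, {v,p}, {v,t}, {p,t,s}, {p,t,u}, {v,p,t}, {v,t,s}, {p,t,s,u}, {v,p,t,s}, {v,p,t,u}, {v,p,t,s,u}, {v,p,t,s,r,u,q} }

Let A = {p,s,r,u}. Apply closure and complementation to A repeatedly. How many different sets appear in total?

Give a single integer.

8

closure: X∖int(X∖A) = X∖{v,t} = {p,s,r,u,q}
Let k=closure and c=complement:
  1. A     = {p,s,r,u}
  2. kA    = {p,s,r,u,q}
  3. cA    = {v,t,q}
  4. ckA   = {v,t}
  5. kcA   = {v,t,s,r,u,q}
  6. ckcA  = {p}
  7. kckcA = {p,r,u,q}
  8. ckckcA = {v,t,s}
— saturated at 8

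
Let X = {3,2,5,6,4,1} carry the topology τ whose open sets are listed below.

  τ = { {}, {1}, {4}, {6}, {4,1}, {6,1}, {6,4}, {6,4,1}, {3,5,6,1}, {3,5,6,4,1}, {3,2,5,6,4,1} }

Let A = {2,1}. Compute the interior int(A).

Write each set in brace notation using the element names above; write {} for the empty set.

{1}

open subsets of A: {}, {1}; so int(A) = {1}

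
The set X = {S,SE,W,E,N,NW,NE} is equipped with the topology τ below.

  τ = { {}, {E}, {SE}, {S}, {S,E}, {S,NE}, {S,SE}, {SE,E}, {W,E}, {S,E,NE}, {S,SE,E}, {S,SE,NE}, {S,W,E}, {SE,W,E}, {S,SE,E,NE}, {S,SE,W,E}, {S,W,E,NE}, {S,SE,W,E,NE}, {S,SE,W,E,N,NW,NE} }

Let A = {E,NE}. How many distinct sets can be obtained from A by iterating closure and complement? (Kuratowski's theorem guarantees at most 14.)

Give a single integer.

cl via duality: int({S,SE,W,N,NW}) = {S,SE}, so X∖{S,SE} = {W,E,N,NW,NE}
Write k for closure, c for complement:
  1. A     = {E,NE}
  2. kA    = {W,E,N,NW,NE}
  3. cA    = {S,SE,W,N,NW}
  4. ckA   = {S,SE}
  5. kcA   = {S,SE,W,N,NW,NE}
  6. kckA  = {S,SE,N,NW,NE}
  7. ckcA  = {E}
  8. ckckA = {W,E}
  9. kckcA = {W,E,N,NW}
  10. ckckcA = {S,SE,NE}
applying k or c yields no new set

10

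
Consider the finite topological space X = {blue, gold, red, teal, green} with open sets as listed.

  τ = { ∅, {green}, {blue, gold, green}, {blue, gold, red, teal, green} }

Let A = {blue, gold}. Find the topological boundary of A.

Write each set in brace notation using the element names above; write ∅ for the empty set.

U open, U⊆A: ∅. int(A) = ⋃ = ∅
X∖A={red, teal, green}, int(X∖A)={green}, hence cl(A)={blue, gold, red, teal}
∂A: remove int from cl → {blue, gold, red, teal}

{blue, gold, red, teal}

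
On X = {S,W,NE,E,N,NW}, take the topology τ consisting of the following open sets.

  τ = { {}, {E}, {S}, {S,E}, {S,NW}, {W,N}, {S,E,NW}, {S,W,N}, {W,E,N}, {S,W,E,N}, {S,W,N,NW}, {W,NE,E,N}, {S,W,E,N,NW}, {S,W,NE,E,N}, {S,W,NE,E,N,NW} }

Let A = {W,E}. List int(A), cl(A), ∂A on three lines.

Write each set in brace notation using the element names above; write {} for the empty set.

int(A) = {E}
cl(A)  = {W,NE,E,N}
∂A     = {W,NE,N}

U open, U⊆A: {}, {E}. int(A) = ⋃ = {E}
X∖A={S,NE,N,NW}, int(X∖A)={S,NW}, hence cl(A)={W,NE,E,N}
∂A: remove int from cl → {W,NE,N}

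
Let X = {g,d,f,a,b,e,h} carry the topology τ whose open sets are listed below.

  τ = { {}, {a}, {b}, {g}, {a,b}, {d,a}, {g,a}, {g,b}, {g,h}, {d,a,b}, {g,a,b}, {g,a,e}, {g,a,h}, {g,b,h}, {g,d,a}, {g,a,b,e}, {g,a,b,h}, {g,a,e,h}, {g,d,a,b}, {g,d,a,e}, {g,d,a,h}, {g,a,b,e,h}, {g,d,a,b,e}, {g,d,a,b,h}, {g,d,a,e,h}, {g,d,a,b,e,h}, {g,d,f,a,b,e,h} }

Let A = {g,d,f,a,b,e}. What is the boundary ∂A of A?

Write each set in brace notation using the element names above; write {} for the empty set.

open subsets of A: {}, {b}, {a}, {g}, {a,b}, {g,b}, {d,a}, {g,a}, {g,d,a}, {g,a,e}, {g,a,b}, {d,a,b}, {g,d,a,b}, {g,a,b,e}, {g,d,a,e}, {g,d,a,b,e}; so int(A) = {g,d,a,b,e}
closure: X∖int(X∖A) = X∖{} = {g,d,f,a,b,e,h}
∂A = {g,d,f,a,b,e,h} minus {g,d,a,b,e} = {f,h}

{f,h}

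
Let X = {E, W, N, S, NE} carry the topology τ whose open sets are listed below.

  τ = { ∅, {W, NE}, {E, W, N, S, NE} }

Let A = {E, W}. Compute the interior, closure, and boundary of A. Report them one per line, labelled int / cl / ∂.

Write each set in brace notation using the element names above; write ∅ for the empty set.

int(A) = ∅
cl(A)  = {E, W, N, S, NE}
∂A     = {E, W, N, S, NE}

U open, U⊆A: ∅. int(A) = ⋃ = ∅
X∖A={N, S, NE}, int(X∖A)=∅, hence cl(A)={E, W, N, S, NE}
∂A: remove int from cl → {E, W, N, S, NE}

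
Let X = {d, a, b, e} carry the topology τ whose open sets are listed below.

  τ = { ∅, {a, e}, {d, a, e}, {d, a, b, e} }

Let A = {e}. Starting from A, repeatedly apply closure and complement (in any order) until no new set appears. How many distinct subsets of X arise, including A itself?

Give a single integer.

4

X∖A={d, a, b}, int(X∖A)=∅, hence cl(A)={d, a, b, e}
Orbit (k=closure, c=complement):
  1. A     = {e}
  2. kA    = {d, a, b, e}
  3. cA    = {d, a, b}
  4. ckA   = ∅
(closed under both — stop)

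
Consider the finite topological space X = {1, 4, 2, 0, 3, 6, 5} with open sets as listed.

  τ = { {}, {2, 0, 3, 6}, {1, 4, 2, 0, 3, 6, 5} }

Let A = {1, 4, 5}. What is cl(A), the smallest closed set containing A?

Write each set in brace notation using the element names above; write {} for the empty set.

X∖A={2, 0, 3, 6}, int(X∖A)={2, 0, 3, 6}, hence cl(A)={1, 4, 5}

{1, 4, 5}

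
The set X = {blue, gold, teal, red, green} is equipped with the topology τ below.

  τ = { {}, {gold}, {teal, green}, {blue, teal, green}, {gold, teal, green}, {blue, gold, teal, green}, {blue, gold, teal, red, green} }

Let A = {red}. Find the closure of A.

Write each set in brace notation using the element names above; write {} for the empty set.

{red}

X∖A={blue, gold, teal, green}, int(X∖A)={blue, gold, teal, green}, hence cl(A)={red}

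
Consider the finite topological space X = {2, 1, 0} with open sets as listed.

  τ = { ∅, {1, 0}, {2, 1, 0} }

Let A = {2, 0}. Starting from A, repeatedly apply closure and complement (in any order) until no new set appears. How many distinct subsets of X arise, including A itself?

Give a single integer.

4

complement {1}; its interior ∅; cl(A) = X∖∅ = {2, 1, 0}
With k = closure, c = complement:
  1. A     = {2, 0}
  2. kA    = {2, 1, 0}
  3. cA    = {1}
  4. ckA   = ∅
k, c of each give nothing new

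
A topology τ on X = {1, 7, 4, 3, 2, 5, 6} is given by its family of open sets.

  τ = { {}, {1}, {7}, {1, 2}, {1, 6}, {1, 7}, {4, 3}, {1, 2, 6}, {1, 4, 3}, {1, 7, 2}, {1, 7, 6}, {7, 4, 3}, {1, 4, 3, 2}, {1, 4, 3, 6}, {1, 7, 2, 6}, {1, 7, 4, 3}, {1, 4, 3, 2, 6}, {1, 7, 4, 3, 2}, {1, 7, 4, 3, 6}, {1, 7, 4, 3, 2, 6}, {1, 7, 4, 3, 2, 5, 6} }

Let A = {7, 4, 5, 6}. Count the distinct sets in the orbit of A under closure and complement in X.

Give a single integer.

12

X∖A={1, 3, 2}, int(X∖A)={1, 2}, hence cl(A)={7, 4, 3, 5, 6}
Orbit (k=closure, c=complement):
  1. A     = {7, 4, 5, 6}
  2. kA    = {7, 4, 3, 5, 6}
  3. cA    = {1, 3, 2}
  4. ckA   = {1, 2}
  5. kcA   = {1, 4, 3, 2, 5, 6}
  6. kckA  = {1, 2, 5, 6}
  7. ckcA  = {7}
  8. ckckA = {7, 4, 3}
  9. kckcA = {7, 5}
  10. kckckA = {7, 4, 3, 5}
  11. ckckcA = {1, 4, 3, 2, 6}
  12. ckckckA = {1, 2, 6}
(closed under both — stop)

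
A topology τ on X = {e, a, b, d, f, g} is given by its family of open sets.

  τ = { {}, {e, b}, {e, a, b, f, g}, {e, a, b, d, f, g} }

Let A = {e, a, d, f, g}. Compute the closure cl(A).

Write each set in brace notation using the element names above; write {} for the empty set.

closure: X∖int(X∖A) = X∖{} = {e, a, b, d, f, g}

{e, a, b, d, f, g}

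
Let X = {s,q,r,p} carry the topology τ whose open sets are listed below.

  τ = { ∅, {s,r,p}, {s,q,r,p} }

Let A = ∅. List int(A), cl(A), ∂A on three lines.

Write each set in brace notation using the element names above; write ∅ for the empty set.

opens ⊆ A: ∅; union → int = ∅
complement {s,q,r,p}; its interior {s,q,r,p}; cl(A) = X∖{s,q,r,p} = ∅
boundary = ∅ ∖ ∅ = ∅

int(A) = ∅
cl(A)  = ∅
∂A     = ∅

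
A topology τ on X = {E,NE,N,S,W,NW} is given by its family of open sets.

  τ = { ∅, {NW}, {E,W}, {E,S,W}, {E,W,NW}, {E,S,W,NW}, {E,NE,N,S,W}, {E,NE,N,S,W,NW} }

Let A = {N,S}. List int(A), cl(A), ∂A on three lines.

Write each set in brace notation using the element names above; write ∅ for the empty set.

int(A) = ∅
cl(A)  = {NE,N,S}
∂A     = {NE,N,S}

opens ⊆ A: ∅; union → int = ∅
complement {E,NE,W,NW}; its interior {E,W,NW}; cl(A) = X∖{E,W,NW} = {NE,N,S}
boundary = {NE,N,S} ∖ ∅ = {NE,N,S}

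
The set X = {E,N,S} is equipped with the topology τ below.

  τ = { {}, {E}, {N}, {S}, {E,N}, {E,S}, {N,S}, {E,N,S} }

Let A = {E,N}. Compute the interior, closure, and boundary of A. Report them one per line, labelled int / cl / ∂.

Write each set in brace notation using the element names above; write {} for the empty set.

int(A) = {E,N}
cl(A)  = {E,N}
∂A     = {}

interior: largest open inside A is {E,N} (from {}, {N}, {E}, {E,N})
cl via duality: int({S}) = {S}, so X∖{S} = {E,N}
cl∖int = {}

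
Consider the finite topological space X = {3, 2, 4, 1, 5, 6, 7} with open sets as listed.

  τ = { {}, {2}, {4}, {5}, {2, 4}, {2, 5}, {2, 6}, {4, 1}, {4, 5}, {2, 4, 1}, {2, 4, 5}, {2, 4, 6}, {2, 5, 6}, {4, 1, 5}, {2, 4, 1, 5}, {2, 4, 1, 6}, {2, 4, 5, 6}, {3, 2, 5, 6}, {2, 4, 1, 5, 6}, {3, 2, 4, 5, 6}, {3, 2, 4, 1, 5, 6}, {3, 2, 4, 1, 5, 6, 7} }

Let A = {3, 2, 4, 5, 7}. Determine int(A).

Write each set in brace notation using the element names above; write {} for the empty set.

{2, 4, 5}

opens ⊆ A: {}, {4}, {2}, {5}, {2, 5}, {2, 4}, {4, 5}, {2, 4, 5}; union → int = {2, 4, 5}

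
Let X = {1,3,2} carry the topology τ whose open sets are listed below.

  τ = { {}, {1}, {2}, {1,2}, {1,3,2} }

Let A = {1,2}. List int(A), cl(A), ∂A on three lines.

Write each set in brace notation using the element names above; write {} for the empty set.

int(A) = {1,2}
cl(A)  = {1,3,2}
∂A     = {3}

U open, U⊆A: {}, {2}, {1}, {1,2}. int(A) = ⋃ = {1,2}
X∖A={3}, int(X∖A)={}, hence cl(A)={1,3,2}
∂A: remove int from cl → {3}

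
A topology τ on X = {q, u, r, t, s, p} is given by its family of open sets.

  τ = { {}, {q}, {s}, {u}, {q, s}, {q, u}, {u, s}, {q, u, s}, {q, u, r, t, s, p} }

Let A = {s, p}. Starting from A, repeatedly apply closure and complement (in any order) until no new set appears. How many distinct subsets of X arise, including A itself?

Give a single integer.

cl via duality: int({q, u, r, t}) = {q, u}, so X∖{q, u} = {r, t, s, p}
Write k for closure, c for complement:
  1. A     = {s, p}
  2. kA    = {r, t, s, p}
  3. cA    = {q, u, r, t}
  4. ckA   = {q, u}
  5. kcA   = {q, u, r, t, p}
  6. ckcA  = {s}
applying k or c yields no new set

6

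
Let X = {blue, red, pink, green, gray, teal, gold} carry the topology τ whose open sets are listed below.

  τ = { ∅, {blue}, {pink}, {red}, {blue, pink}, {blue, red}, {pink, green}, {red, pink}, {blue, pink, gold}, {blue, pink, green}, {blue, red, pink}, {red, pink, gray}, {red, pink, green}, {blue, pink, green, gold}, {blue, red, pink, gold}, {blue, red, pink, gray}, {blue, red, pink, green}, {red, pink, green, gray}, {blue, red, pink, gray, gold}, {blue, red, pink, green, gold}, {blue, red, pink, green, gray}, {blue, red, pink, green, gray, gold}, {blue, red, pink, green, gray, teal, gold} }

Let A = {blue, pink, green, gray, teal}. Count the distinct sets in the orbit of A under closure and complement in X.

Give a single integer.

closure: X∖int(X∖A) = X∖{red} = {blue, pink, green, gray, teal, gold}
Let k=closure and c=complement:
  1. A     = {blue, pink, green, gray, teal}
  2. kA    = {blue, pink, green, gray, teal, gold}
  3. cA    = {red, gold}
  4. ckA   = {red}
  5. kcA   = {red, gray, teal, gold}
  6. kckA  = {red, gray, teal}
  7. ckcA  = {blue, pink, green}
  8. ckckA = {blue, pink, green, gold}
— saturated at 8

8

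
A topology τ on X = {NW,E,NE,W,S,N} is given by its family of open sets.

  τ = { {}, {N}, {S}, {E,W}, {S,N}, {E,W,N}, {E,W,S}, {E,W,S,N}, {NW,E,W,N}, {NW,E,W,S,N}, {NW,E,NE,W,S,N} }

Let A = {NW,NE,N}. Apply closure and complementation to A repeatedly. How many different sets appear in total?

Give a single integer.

4

cl via duality: int({E,W,S}) = {E,W,S}, so X∖{E,W,S} = {NW,NE,N}
Write k for closure, c for complement:
  1. A     = {NW,NE,N}
  2. cA    = {E,W,S}
  3. kcA   = {NW,E,NE,W,S}
  4. ckcA  = {N}
applying k or c yields no new set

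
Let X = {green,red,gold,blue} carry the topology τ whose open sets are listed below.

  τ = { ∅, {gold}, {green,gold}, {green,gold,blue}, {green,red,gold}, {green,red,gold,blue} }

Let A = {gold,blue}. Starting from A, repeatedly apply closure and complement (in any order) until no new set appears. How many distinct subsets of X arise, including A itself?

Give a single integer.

6

closure: X∖int(X∖A) = X∖∅ = {green,red,gold,blue}
Let k=closure and c=complement:
  1. A     = {gold,blue}
  2. kA    = {green,red,gold,blue}
  3. cA    = {green,red}
  4. ckA   = ∅
  5. kcA   = {green,red,blue}
  6. ckcA  = {gold}
— saturated at 6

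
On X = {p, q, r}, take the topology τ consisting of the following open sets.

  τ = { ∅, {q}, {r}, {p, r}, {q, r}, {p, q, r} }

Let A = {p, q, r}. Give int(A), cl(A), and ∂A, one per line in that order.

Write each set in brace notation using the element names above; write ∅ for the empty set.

opens ⊆ A: ∅, {q}, {r}, {p, r}, {q, r}, {p, q, r}; union → int = {p, q, r}
complement ∅; its interior ∅; cl(A) = X∖∅ = {p, q, r}
boundary = {p, q, r} ∖ {p, q, r} = ∅

int(A) = {p, q, r}
cl(A)  = {p, q, r}
∂A     = ∅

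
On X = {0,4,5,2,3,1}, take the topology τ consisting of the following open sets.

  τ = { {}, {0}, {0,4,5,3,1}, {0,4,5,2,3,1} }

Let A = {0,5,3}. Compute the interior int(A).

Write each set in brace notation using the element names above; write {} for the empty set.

{0}

interior: largest open inside A is {0} (from {}, {0})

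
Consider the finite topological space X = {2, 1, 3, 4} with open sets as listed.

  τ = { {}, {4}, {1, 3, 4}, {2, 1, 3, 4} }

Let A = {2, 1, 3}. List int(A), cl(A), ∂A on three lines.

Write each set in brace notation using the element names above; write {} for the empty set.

open subsets of A: {}; so int(A) = {}
closure: X∖int(X∖A) = X∖{4} = {2, 1, 3}
∂A = {2, 1, 3} minus {} = {2, 1, 3}

int(A) = {}
cl(A)  = {2, 1, 3}
∂A     = {2, 1, 3}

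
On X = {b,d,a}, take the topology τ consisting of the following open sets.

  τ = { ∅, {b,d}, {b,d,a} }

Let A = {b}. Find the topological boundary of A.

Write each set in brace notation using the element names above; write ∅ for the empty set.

interior: largest open inside A is ∅ (from ∅)
cl via duality: int({d,a}) = ∅, so X∖∅ = {b,d,a}
cl∖int = {b,d,a}

{b,d,a}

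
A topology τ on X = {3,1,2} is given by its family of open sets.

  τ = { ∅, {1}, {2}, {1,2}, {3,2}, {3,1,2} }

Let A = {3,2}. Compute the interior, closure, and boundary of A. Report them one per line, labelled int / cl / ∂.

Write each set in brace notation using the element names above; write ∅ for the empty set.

open subsets of A: ∅, {2}, {3,2}; so int(A) = {3,2}
closure: X∖int(X∖A) = X∖{1} = {3,2}
∂A = {3,2} minus {3,2} = ∅

int(A) = {3,2}
cl(A)  = {3,2}
∂A     = ∅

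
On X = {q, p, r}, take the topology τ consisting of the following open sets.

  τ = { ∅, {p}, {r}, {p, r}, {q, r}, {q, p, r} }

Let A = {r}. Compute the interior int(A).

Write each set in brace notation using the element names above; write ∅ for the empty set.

U open, U⊆A: ∅, {r}. int(A) = ⋃ = {r}

{r}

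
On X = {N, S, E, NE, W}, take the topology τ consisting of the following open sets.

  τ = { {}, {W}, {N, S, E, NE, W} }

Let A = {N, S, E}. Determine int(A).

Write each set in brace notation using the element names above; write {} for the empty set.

open subsets of A: {}; so int(A) = {}

{}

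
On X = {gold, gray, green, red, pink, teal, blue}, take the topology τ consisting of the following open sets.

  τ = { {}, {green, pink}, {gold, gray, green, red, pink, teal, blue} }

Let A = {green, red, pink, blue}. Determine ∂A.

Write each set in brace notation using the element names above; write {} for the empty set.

interior: largest open inside A is {green, pink} (from {}, {green, pink})
cl via duality: int({gold, gray, teal}) = {}, so X∖{} = {gold, gray, green, red, pink, teal, blue}
cl∖int = {gold, gray, red, teal, blue}

{gold, gray, red, teal, blue}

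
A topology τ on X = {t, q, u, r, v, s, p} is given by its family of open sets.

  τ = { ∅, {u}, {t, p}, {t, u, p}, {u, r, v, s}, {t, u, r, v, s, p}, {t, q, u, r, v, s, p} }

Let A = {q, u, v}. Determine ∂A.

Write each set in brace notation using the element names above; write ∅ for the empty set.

{q, r, v, s}

U open, U⊆A: ∅, {u}. int(A) = ⋃ = {u}
X∖A={t, r, s, p}, int(X∖A)={t, p}, hence cl(A)={q, u, r, v, s}
∂A: remove int from cl → {q, r, v, s}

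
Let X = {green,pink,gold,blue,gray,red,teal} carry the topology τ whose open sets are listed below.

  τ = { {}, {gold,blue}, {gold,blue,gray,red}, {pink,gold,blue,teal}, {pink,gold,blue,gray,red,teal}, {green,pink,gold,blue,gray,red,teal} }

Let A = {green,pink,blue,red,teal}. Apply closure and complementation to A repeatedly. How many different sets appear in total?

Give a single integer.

X∖A={gold,gray}, int(X∖A)={}, hence cl(A)={green,pink,gold,blue,gray,red,teal}
Orbit (k=closure, c=complement):
  1. A     = {green,pink,blue,red,teal}
  2. kA    = {green,pink,gold,blue,gray,red,teal}
  3. cA    = {gold,gray}
  4. ckA   = {}
(closed under both — stop)

4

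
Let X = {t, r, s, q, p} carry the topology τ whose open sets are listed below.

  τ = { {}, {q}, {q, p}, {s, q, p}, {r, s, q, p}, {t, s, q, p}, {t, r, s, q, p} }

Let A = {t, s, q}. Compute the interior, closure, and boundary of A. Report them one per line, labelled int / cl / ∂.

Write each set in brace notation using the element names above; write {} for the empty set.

opens ⊆ A: {}, {q}; union → int = {q}
complement {r, p}; its interior {}; cl(A) = X∖{} = {t, r, s, q, p}
boundary = {t, r, s, q, p} ∖ {q} = {t, r, s, p}

int(A) = {q}
cl(A)  = {t, r, s, q, p}
∂A     = {t, r, s, p}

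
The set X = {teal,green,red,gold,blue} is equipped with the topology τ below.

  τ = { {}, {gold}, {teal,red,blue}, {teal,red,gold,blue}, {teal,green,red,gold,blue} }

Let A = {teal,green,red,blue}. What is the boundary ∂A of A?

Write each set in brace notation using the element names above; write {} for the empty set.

interior: largest open inside A is {teal,red,blue} (from {}, {teal,red,blue})
cl via duality: int({gold}) = {gold}, so X∖{gold} = {teal,green,red,blue}
cl∖int = {green}

{green}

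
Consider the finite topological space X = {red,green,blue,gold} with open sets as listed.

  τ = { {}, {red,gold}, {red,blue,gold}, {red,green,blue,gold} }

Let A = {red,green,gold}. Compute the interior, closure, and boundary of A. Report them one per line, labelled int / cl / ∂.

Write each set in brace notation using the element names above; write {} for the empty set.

interior: largest open inside A is {red,gold} (from {}, {red,gold})
cl via duality: int({blue}) = {}, so X∖{} = {red,green,blue,gold}
cl∖int = {green,blue}

int(A) = {red,gold}
cl(A)  = {red,green,blue,gold}
∂A     = {green,blue}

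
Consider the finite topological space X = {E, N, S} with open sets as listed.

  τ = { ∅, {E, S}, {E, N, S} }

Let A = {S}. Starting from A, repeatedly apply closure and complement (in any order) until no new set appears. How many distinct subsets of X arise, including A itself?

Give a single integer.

4

closure: X∖int(X∖A) = X∖∅ = {E, N, S}
Let k=closure and c=complement:
  1. A     = {S}
  2. kA    = {E, N, S}
  3. cA    = {E, N}
  4. ckA   = ∅
— saturated at 4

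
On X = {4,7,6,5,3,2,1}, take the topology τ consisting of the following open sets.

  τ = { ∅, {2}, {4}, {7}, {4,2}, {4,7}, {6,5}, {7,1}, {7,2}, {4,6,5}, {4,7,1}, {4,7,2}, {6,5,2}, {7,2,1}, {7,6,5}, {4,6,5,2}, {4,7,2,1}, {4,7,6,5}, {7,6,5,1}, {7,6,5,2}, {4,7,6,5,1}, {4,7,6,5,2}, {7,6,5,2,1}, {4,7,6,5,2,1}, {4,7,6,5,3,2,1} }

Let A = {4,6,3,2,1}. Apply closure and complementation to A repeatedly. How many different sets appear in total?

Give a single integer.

closure: X∖int(X∖A) = X∖{7} = {4,6,5,3,2,1}
Let k=closure and c=complement:
  1. A     = {4,6,3,2,1}
  2. kA    = {4,6,5,3,2,1}
  3. cA    = {7,5}
  4. ckA   = {7}
  5. kcA   = {7,6,5,3,1}
  6. kckA  = {7,3,1}
  7. ckcA  = {4,2}
  8. ckckA = {4,6,5,2}
  9. kckcA = {4,3,2}
  10. kckckA = {4,6,5,3,2}
  11. ckckcA = {7,6,5,1}
  12. ckckckA = {7,1}
— saturated at 12

12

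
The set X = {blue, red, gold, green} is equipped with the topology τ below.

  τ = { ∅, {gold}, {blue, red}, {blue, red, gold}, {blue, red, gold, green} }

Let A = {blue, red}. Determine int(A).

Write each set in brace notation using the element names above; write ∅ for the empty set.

{blue, red}

U open, U⊆A: ∅, {blue, red}. int(A) = ⋃ = {blue, red}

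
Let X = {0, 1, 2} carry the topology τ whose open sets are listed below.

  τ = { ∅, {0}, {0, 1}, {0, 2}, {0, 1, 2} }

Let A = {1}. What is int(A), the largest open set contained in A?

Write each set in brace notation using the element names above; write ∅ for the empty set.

∅

interior: largest open inside A is ∅ (from ∅)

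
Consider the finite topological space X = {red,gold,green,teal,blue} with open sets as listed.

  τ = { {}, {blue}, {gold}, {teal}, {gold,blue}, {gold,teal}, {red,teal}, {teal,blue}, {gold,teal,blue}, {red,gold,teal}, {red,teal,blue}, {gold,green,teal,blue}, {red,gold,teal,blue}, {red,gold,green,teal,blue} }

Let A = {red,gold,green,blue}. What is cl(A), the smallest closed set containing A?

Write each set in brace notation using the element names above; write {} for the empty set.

{red,gold,green,blue}

closure: X∖int(X∖A) = X∖{teal} = {red,gold,green,blue}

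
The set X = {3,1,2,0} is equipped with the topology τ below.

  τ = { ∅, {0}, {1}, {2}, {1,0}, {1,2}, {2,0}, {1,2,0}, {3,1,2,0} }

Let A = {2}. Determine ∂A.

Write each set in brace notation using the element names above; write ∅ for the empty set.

{3}

U open, U⊆A: ∅, {2}. int(A) = ⋃ = {2}
X∖A={3,1,0}, int(X∖A)={1,0}, hence cl(A)={3,2}
∂A: remove int from cl → {3}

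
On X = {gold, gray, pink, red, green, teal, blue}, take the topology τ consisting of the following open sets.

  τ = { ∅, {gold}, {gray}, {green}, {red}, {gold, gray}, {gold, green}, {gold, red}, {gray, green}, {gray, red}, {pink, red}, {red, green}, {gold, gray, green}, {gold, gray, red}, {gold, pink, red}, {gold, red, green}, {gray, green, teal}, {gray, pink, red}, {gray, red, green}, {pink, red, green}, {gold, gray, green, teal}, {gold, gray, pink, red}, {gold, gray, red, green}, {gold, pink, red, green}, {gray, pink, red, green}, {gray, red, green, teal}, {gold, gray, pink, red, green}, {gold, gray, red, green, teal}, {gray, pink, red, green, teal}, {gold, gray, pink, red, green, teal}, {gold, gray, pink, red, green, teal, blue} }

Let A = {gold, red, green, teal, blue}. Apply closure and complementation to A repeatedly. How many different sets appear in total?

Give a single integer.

complement {gray, pink}; its interior {gray}; cl(A) = X∖{gray} = {gold, pink, red, green, teal, blue}
With k = closure, c = complement:
  1. A     = {gold, red, green, teal, blue}
  2. kA    = {gold, pink, red, green, teal, blue}
  3. cA    = {gray, pink}
  4. ckA   = {gray}
  5. kcA   = {gray, pink, teal, blue}
  6. kckA  = {gray, teal, blue}
  7. ckcA  = {gold, red, green}
  8. ckckA = {gold, pink, red, green}
k, c of each give nothing new

8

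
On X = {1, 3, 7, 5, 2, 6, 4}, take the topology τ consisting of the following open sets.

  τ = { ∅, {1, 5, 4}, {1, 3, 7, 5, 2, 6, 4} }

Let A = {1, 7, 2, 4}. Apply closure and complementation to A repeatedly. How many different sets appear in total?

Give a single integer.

complement {3, 5, 6}; its interior ∅; cl(A) = X∖∅ = {1, 3, 7, 5, 2, 6, 4}
With k = closure, c = complement:
  1. A     = {1, 7, 2, 4}
  2. kA    = {1, 3, 7, 5, 2, 6, 4}
  3. cA    = {3, 5, 6}
  4. ckA   = ∅
k, c of each give nothing new

4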